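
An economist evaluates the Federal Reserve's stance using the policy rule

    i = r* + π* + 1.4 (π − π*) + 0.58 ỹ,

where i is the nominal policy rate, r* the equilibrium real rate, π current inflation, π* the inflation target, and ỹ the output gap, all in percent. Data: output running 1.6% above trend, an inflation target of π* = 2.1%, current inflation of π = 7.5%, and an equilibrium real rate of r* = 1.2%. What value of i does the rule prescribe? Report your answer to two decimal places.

11.79%

Output 1.6% above potential → ỹ = 1.6.
i = 1.2 + 2.1 + 1.4 × (7.5 − 2.1) + 0.58 × 1.6
   = 1.2 + 2.1 + 7.56 + 0.928 = 11.79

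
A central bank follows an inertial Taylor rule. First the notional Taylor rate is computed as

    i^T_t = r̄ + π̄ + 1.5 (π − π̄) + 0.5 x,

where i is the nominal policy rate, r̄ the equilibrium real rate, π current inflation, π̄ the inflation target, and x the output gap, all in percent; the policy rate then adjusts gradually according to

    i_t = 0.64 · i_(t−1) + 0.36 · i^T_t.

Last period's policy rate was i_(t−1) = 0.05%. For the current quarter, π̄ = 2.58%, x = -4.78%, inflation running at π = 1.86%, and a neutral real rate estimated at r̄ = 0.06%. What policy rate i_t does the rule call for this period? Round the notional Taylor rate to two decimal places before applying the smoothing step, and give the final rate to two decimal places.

i^T_t = 0.06 + 2.58 + 1.5 × (1.86 − 2.58) + 0.5 × (-4.78)
   = 0.06 + 2.58 − 1.08 − 2.39 = -0.83
i_t = 0.64 × 0.05 + 0.36 × (-0.83) = 0.032 − 0.2988 = -0.27

-0.27%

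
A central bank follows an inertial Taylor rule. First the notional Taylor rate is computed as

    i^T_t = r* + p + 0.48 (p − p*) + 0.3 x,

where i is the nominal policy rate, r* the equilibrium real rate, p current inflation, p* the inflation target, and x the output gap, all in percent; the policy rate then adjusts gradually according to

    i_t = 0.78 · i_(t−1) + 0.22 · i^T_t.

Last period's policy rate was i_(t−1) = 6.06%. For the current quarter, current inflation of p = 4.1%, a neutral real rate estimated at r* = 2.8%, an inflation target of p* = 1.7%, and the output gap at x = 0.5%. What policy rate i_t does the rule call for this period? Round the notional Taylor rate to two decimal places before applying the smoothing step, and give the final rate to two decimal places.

i^T_t = 2.8 + 4.1 + 0.48 × (4.1 − 1.7) + 0.3 × 0.5
   = 2.8 + 4.1 + 1.152 + 0.15 = 8.20
i_t = 0.78 × 6.06 + 0.22 × 8.20 = 4.7268 + 1.804 = 6.53

6.53%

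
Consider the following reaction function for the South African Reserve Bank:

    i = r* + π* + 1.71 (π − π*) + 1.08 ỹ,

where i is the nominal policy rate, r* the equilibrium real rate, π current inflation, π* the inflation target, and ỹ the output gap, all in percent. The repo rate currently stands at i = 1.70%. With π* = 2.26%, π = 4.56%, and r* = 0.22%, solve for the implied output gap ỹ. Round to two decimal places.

-4.36%

1.08 ỹ = 1.70 − 0.22 − 2.26 − 1.71 × (4.56 − 2.26) = -4.713
ỹ = -4.713 / 1.08 = -4.36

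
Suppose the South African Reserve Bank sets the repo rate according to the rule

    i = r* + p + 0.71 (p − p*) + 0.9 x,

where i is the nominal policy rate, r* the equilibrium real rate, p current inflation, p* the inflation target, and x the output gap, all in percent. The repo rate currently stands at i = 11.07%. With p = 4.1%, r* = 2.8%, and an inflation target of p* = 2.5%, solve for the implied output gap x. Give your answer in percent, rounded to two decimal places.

3.37%

0.9 x = 11.07 − 2.8 − 4.1 − 0.71 × (4.1 − 2.5) = 3.034
x = 3.034 / 0.9 = 3.37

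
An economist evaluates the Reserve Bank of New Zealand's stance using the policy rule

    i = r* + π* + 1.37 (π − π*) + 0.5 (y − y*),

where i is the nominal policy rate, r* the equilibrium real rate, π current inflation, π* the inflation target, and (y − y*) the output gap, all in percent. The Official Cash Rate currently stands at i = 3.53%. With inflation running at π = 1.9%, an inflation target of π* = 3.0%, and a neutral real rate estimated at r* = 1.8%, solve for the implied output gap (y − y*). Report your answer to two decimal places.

0.47%

0.5 (y − y*) = 3.53 − 1.8 − 3.0 − 1.37 × (1.9 − 3.0) = 0.237
(y − y*) = 0.237 / 0.5 = 0.47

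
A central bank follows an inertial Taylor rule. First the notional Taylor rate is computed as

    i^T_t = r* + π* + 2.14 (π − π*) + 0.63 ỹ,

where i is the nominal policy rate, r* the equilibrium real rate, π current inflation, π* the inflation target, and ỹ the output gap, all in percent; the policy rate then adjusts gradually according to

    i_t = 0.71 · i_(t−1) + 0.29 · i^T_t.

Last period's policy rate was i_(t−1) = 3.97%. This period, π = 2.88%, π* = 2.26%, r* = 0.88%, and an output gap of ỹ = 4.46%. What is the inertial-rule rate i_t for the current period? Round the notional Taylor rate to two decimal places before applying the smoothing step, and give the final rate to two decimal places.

i^T_t = 0.88 + 2.26 + 2.14 × (2.88 − 2.26) + 0.63 × 4.46
   = 0.88 + 2.26 + 1.3268 + 2.8098 = 7.28
i_t = 0.71 × 3.97 + 0.29 × 7.28 = 2.8187 + 2.1112 = 4.93

4.93%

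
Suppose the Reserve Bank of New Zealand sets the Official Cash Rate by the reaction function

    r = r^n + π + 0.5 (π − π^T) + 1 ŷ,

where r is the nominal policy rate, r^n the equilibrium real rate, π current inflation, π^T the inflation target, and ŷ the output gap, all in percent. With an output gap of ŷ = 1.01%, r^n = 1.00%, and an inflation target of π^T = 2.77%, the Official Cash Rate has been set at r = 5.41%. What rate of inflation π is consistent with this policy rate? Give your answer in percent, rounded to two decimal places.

Collecting π: r = r^n + (1 + 0.5) π − 0.5 π^T + 1 ŷ
1.5 π = 5.41 − 1.00 + 0.5 × 2.77 − 1 × 1.01 = 4.785
π = 4.785 / 1.5 = 3.19

3.19%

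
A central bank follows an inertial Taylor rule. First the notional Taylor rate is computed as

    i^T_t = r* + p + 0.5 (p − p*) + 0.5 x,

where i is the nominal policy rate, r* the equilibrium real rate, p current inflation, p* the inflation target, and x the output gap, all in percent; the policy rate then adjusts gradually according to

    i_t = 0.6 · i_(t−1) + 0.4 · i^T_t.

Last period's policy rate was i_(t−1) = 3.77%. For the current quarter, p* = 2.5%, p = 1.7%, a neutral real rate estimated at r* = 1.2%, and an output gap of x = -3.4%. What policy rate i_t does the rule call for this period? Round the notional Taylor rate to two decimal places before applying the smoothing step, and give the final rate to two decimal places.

2.58%

i^T_t = 1.2 + 1.7 + 0.5 × (1.7 − 2.5) + 0.5 × (-3.4)
   = 1.2 + 1.7 − 0.4 − 1.7 = 0.80
i_t = 0.6 × 3.77 + 0.4 × 0.80 = 2.262 + 0.32 = 2.58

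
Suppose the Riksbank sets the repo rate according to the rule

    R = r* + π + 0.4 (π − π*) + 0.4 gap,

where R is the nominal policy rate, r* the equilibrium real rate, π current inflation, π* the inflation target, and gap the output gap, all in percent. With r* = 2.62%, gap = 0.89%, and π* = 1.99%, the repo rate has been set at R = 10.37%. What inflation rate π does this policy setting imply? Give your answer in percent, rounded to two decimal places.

Collecting π: R = r* + (1 + 0.4) π − 0.4 π* + 0.4 gap
1.4 π = 10.37 − 2.62 + 0.4 × 1.99 − 0.4 × 0.89 = 8.19
π = 8.19 / 1.4 = 5.85

5.85%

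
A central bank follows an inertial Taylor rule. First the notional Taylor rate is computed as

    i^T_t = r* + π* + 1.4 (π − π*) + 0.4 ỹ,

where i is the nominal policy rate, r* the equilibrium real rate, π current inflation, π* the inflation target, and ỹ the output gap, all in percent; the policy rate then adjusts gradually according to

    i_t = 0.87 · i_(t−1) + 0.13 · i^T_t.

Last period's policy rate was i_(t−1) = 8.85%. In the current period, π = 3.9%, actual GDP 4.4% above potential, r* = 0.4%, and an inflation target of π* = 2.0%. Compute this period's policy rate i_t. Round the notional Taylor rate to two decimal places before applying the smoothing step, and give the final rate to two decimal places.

Output 4.4% above potential → ỹ = 4.4.
i^T_t = 0.4 + 2.0 + 1.4 × (3.9 − 2.0) + 0.4 × 4.4
   = 0.4 + 2 + 2.66 + 1.76 = 6.82
i_t = 0.87 × 8.85 + 0.13 × 6.82 = 7.6995 + 0.8866 = 8.59

8.59%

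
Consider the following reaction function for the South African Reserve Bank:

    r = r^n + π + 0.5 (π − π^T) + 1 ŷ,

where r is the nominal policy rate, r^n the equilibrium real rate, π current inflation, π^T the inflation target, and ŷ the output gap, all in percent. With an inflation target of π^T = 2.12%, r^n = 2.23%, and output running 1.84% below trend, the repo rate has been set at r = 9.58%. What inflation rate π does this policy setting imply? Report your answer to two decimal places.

6.83%

Output 1.84% below potential → ŷ = -1.84.
Collecting π: r = r^n + (1 + 0.5) π − 0.5 π^T + 1 ŷ
1.5 π = 9.58 − 2.23 + 0.5 × 2.12 − 1 × (-1.84) = 10.25
π = 10.25 / 1.5 = 6.83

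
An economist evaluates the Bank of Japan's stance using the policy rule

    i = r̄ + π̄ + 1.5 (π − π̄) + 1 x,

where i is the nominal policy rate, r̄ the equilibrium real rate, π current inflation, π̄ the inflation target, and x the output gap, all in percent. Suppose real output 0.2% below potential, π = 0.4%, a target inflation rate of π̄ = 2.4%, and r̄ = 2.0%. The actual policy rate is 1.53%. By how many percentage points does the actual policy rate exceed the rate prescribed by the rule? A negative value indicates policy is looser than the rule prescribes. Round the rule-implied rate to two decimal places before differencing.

Output 0.2% below potential → x = -0.2.
i = 2.0 + 2.4 + 1.5 × (0.4 − 2.4) + 1 × (-0.2)
   = 2.0 + 2.4 − 3 − 0.2 = 1.20
Deviation = 1.53 − 1.20 = 0.33 pp.

0.33 pp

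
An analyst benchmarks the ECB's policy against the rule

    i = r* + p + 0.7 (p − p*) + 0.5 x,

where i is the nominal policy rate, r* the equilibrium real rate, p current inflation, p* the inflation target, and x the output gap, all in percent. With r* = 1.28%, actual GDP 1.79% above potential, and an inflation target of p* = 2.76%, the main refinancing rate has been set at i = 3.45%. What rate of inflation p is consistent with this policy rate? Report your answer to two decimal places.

Output 1.79% above potential → x = 1.79.
Collecting p: i = r* + (1 + 0.7) p − 0.7 p* + 0.5 x
1.7 p = 3.45 − 1.28 + 0.7 × 2.76 − 0.5 × 1.79 = 3.207
p = 3.207 / 1.7 = 1.89

1.89%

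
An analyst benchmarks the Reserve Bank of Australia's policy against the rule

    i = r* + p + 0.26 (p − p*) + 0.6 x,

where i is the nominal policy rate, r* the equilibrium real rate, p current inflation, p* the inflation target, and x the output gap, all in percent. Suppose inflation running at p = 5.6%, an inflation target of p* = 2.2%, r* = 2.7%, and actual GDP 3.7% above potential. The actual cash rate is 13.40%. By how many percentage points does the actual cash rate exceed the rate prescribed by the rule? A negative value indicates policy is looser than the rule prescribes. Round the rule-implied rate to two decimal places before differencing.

2.00 pp

Output 3.7% above potential → x = 3.7.
i = 2.7 + 5.6 + 0.26 × (5.6 − 2.2) + 0.6 × 3.7
   = 2.7 + 5.6 + 0.884 + 2.22 = 11.40
Deviation = 13.40 − 11.40 = 2.00 pp.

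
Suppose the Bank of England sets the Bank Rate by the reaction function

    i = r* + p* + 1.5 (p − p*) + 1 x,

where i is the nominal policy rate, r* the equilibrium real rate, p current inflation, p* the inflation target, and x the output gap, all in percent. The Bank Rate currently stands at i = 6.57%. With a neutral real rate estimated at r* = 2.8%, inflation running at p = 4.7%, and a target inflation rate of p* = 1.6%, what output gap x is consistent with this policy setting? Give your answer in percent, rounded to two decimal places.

-2.48%

1 x = 6.57 − 2.8 − 1.6 − 1.5 × (4.7 − 1.6) = -2.48
x = -2.48 / 1 = -2.48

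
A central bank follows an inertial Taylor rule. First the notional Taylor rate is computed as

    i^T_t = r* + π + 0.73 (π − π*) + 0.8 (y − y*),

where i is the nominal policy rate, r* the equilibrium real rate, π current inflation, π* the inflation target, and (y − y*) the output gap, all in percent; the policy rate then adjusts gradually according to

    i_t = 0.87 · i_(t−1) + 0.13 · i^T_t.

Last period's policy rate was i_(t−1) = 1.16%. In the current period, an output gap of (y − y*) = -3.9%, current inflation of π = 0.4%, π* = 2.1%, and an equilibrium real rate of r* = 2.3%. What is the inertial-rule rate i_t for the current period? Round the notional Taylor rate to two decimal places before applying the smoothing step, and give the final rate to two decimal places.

i^T_t = 2.3 + 0.4 + 0.73 × (0.4 − 2.1) + 0.8 × (-3.9)
   = 2.3 + 0.4 − 1.241 − 3.12 = -1.66
i_t = 0.87 × 1.16 + 0.13 × (-1.66) = 1.0092 − 0.2158 = 0.79

0.79%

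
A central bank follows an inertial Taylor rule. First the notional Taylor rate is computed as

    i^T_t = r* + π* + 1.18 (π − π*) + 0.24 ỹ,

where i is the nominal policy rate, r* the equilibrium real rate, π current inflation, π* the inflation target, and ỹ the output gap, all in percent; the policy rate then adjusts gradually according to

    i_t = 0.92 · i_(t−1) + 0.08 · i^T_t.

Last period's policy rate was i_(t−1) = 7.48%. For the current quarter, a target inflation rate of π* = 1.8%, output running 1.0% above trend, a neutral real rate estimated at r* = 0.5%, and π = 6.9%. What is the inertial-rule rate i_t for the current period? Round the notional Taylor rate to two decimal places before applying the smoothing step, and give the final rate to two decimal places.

7.57%

Output 1.0% above potential → ỹ = 1.0.
i^T_t = 0.5 + 1.8 + 1.18 × (6.9 − 1.8) + 0.24 × 1.0
   = 0.5 + 1.8 + 6.018 + 0.24 = 8.56
i_t = 0.92 × 7.48 + 0.08 × 8.56 = 6.8816 + 0.6848 = 7.57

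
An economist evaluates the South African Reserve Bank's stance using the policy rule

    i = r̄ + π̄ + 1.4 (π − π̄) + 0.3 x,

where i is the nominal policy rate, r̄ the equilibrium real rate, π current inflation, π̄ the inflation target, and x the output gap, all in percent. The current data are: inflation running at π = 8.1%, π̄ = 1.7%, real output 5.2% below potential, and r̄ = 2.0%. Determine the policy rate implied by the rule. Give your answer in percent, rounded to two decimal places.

11.10%

Output 5.2% below potential → x = -5.2.
i = 2.0 + 1.7 + 1.4 × (8.1 − 1.7) + 0.3 × (-5.2)
   = 2.0 + 1.7 + 8.96 − 1.56 = 11.10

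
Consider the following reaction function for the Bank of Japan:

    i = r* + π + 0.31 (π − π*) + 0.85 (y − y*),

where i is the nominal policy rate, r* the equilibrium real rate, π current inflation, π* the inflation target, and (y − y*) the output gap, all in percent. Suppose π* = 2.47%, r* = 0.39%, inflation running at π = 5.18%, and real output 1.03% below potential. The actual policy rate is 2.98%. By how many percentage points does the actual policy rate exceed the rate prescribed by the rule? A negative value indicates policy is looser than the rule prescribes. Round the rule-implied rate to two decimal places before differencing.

-2.55 pp

Output 1.03% below potential → (y − y*) = -1.03.
i = 0.39 + 5.18 + 0.31 × (5.18 − 2.47) + 0.85 × (-1.03)
   = 0.39 + 5.18 + 0.8401 − 0.8755 = 5.53
Deviation = 2.98 − 5.53 = -2.55 pp.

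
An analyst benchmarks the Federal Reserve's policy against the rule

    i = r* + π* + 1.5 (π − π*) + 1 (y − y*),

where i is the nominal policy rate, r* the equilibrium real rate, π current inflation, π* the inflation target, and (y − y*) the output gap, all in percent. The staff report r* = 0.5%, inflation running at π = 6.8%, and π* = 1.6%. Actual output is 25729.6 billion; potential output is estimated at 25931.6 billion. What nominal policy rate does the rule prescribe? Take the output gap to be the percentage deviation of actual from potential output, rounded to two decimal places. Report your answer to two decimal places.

Output gap = 100 × (25729.6 − 25931.6) / 25931.6 = -0.78%.
i = 0.50 + 1.60 + 1.5 × (6.80 − 1.60) + 1 × (-0.78)
   = 0.50 + 1.6 + 7.8 − 0.78 = 9.12

9.12%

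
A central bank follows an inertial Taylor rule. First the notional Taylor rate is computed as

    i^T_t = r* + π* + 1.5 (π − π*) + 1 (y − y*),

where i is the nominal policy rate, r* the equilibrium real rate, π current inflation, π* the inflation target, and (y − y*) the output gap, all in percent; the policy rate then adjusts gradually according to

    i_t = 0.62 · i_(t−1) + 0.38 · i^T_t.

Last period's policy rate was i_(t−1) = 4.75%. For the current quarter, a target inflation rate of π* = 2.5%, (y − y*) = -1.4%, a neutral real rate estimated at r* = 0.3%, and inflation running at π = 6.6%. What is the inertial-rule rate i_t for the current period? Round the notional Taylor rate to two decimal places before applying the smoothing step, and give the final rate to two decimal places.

5.81%

i^T_t = 0.3 + 2.5 + 1.5 × (6.6 − 2.5) + 1 × (-1.4)
   = 0.3 + 2.5 + 6.15 − 1.4 = 7.55
i_t = 0.62 × 4.75 + 0.38 × 7.55 = 2.945 + 2.869 = 5.81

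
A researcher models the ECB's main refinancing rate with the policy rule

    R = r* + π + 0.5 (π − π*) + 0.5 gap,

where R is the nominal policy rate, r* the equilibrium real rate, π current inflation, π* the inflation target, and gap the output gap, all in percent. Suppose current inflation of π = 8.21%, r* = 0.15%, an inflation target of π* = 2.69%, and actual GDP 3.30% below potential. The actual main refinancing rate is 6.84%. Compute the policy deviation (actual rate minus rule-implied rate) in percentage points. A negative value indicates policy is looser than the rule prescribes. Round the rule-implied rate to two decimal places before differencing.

Output 3.30% below potential → gap = -3.30.
R = 0.15 + 8.21 + 0.5 × (8.21 − 2.69) + 0.5 × (-3.30)
   = 0.15 + 8.21 + 2.76 − 1.65 = 9.47
Deviation = 6.84 − 9.47 = -2.63 pp.

-2.63 pp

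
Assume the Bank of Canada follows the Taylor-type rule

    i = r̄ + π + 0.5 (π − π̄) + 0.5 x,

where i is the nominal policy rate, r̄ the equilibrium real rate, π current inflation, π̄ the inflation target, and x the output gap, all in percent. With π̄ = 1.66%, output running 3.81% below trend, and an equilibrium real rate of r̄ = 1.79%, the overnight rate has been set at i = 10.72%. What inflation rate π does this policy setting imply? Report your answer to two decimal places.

7.78%

Output 3.81% below potential → x = -3.81.
Collecting π: i = r̄ + (1 + 0.5) π − 0.5 π̄ + 0.5 x
1.5 π = 10.72 − 1.79 + 0.5 × 1.66 − 0.5 × (-3.81) = 11.665
π = 11.665 / 1.5 = 7.78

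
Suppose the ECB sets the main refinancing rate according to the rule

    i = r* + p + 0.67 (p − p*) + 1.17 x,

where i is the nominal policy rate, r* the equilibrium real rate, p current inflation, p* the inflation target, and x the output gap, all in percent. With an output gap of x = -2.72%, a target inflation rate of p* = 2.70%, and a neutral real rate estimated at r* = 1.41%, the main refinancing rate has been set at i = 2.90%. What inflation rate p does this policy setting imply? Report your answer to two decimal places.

3.88%

Collecting p: i = r* + (1 + 0.67) p − 0.67 p* + 1.17 x
1.67 p = 2.90 − 1.41 + 0.67 × 2.70 − 1.17 × (-2.72) = 6.4814
p = 6.4814 / 1.67 = 3.88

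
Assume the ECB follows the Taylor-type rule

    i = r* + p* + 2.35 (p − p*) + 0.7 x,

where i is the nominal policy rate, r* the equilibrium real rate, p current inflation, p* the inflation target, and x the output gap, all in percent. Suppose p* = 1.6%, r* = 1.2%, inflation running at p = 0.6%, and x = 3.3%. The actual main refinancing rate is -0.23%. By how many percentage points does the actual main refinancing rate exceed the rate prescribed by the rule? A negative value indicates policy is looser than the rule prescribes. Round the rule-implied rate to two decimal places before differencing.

i = 1.2 + 1.6 + 2.35 × (0.6 − 1.6) + 0.7 × 3.3
   = 1.2 + 1.6 − 2.35 + 2.31 = 2.76
Deviation = -0.23 − 2.76 = -2.99 pp.

-2.99 pp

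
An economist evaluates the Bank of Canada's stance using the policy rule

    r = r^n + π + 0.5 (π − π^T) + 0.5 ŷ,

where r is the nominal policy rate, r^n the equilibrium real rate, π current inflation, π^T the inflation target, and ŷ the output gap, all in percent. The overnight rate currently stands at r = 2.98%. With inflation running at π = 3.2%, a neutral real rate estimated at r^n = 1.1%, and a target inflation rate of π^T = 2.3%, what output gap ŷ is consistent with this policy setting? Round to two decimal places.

-3.54%

0.5 ŷ = 2.98 − 1.1 − 3.2 − 0.5 × (3.2 − 2.3) = -1.77
ŷ = -1.77 / 0.5 = -3.54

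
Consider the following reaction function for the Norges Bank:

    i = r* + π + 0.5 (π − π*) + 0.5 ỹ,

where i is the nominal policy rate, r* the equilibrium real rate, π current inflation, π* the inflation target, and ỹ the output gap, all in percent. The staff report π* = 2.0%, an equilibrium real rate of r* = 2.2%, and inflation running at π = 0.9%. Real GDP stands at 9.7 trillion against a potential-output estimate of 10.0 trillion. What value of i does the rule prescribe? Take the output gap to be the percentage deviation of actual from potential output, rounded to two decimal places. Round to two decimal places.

Output gap = 100 × (9.7 − 10.0) / 10.0 = -3.00%.
i = 2.20 + 0.90 + 0.5 × (0.90 − 2.00) + 0.5 × (-3.00)
   = 2.20 + 0.9 − 0.55 − 1.5 = 1.05

1.05%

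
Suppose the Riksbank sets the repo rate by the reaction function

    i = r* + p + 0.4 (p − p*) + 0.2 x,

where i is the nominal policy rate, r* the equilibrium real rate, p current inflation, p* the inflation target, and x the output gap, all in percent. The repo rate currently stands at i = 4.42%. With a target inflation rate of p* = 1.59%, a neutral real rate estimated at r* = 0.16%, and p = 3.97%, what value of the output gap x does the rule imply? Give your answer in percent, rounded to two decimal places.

-3.31%

0.2 x = 4.42 − 0.16 − 3.97 − 0.4 × (3.97 − 1.59) = -0.662
x = -0.662 / 0.2 = -3.31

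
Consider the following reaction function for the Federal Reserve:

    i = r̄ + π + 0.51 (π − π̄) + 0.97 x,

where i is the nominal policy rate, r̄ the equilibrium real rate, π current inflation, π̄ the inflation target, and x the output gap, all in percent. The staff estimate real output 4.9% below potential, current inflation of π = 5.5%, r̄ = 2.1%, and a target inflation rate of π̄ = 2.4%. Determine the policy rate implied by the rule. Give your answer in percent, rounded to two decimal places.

4.43%

Output 4.9% below potential → x = -4.9.
i = 2.1 + 5.5 + 0.51 × (5.5 − 2.4) + 0.97 × (-4.9)
   = 2.1 + 5.5 + 1.581 − 4.753 = 4.43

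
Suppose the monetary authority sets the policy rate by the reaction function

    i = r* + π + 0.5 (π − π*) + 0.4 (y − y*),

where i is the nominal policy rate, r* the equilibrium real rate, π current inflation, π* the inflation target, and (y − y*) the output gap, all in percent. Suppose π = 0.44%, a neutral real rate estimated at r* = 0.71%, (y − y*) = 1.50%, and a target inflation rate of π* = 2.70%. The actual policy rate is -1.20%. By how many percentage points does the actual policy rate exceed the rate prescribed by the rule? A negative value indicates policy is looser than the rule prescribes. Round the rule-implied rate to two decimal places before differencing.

-1.82 pp

i = 0.71 + 0.44 + 0.5 × (0.44 − 2.70) + 0.4 × 1.50
   = 0.71 + 0.44 − 1.13 + 0.6 = 0.62
Deviation = -1.20 − 0.62 = -1.82 pp.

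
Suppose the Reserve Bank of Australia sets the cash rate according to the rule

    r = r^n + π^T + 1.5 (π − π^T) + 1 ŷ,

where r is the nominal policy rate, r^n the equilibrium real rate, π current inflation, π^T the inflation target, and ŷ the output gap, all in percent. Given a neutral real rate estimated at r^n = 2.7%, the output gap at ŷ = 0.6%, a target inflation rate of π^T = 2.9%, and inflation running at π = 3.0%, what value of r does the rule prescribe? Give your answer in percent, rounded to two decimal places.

r = 2.7 + 2.9 + 1.5 × (3.0 − 2.9) + 1 × 0.6
   = 2.7 + 2.9 + 0.15 + 0.6 = 6.35

6.35%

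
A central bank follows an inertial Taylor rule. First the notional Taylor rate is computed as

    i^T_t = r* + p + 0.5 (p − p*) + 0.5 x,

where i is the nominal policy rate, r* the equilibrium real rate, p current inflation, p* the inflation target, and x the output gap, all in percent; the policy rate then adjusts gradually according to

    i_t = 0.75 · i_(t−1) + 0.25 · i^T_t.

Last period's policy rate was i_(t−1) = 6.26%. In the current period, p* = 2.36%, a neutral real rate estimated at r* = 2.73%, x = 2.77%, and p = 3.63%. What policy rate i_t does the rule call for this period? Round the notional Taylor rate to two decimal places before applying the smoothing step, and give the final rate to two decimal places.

i^T_t = 2.73 + 3.63 + 0.5 × (3.63 − 2.36) + 0.5 × 2.77
   = 2.73 + 3.63 + 0.635 + 1.385 = 8.38
i_t = 0.75 × 6.26 + 0.25 × 8.38 = 4.695 + 2.095 = 6.79

6.79%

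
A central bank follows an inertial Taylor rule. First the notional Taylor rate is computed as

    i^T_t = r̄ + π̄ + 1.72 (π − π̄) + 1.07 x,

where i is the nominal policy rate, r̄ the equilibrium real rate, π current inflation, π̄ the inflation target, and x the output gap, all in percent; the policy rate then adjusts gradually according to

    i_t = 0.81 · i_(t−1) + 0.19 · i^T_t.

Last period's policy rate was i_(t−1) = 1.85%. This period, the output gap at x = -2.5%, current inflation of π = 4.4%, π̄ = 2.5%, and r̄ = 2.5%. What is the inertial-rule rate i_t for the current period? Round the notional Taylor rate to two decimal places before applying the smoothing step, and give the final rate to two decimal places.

i^T_t = 2.5 + 2.5 + 1.72 × (4.4 − 2.5) + 1.07 × (-2.5)
   = 2.5 + 2.5 + 3.268 − 2.675 = 5.59
i_t = 0.81 × 1.85 + 0.19 × 5.59 = 1.4985 + 1.0621 = 2.56

2.56%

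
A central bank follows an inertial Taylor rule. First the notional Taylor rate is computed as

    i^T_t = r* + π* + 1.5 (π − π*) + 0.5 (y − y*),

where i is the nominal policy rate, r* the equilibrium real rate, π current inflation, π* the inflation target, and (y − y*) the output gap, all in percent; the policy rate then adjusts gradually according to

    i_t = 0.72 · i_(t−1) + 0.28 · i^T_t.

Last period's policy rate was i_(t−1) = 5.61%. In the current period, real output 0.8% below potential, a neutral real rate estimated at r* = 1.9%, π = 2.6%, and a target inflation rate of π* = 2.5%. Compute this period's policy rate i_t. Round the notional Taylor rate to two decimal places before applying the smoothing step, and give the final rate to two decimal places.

Output 0.8% below potential → (y − y*) = -0.8.
i^T_t = 1.9 + 2.5 + 1.5 × (2.6 − 2.5) + 0.5 × (-0.8)
   = 1.9 + 2.5 + 0.15 − 0.4 = 4.15
i_t = 0.72 × 5.61 + 0.28 × 4.15 = 4.0392 + 1.162 = 5.20

5.20%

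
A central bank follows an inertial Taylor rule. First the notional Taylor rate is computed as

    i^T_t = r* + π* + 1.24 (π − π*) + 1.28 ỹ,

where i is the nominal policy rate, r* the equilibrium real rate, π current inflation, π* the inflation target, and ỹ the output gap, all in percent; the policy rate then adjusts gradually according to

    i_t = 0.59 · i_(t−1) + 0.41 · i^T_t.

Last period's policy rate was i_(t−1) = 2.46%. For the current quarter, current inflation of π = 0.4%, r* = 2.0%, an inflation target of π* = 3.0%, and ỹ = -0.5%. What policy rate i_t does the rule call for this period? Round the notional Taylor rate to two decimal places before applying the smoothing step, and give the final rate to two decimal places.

i^T_t = 2.0 + 3.0 + 1.24 × (0.4 − 3.0) + 1.28 × (-0.5)
   = 2.0 + 3 − 3.224 − 0.64 = 1.14
i_t = 0.59 × 2.46 + 0.41 × 1.14 = 1.4514 + 0.4674 = 1.92

1.92%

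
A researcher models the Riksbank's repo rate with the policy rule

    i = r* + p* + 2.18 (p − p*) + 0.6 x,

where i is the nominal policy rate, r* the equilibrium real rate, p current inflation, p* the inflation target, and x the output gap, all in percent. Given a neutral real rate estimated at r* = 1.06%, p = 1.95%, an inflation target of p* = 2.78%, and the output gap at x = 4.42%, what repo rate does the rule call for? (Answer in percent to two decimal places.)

4.68%

i = 1.06 + 2.78 + 2.18 × (1.95 − 2.78) + 0.6 × 4.42
   = 1.06 + 2.78 − 1.8094 + 2.652 = 4.68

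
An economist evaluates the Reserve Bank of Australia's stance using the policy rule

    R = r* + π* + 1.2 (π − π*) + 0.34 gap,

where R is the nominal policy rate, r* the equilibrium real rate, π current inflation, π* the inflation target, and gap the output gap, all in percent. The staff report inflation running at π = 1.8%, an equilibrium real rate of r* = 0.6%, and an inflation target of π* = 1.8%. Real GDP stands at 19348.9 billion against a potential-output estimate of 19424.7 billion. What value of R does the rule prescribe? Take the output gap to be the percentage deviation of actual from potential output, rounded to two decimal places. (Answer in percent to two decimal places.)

Output gap = 100 × (19348.9 − 19424.7) / 19424.7 = -0.39%.
R = 0.60 + 1.80 + 1.2 × (1.80 − 1.80) + 0.34 × (-0.39)
   = 0.60 + 1.8 + 0 − 0.1326 = 2.27

2.27%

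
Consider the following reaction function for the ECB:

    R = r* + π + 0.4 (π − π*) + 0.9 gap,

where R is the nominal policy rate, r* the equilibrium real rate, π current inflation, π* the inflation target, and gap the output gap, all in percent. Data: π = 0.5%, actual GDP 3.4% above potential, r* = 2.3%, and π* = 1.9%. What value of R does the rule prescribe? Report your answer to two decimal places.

Output 3.4% above potential → gap = 3.4.
R = 2.3 + 0.5 + 0.4 × (0.5 − 1.9) + 0.9 × 3.4
   = 2.3 + 0.5 − 0.56 + 3.06 = 5.30

5.30%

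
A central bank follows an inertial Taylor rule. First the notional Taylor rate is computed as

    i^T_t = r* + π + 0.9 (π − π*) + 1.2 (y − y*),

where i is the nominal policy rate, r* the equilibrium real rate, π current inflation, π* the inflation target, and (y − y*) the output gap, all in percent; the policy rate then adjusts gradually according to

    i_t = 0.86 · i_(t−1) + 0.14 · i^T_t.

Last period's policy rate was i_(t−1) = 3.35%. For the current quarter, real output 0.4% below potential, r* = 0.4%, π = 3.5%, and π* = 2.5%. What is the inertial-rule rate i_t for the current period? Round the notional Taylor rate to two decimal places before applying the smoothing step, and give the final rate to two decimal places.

3.49%

Output 0.4% below potential → (y − y*) = -0.4.
i^T_t = 0.4 + 3.5 + 0.9 × (3.5 − 2.5) + 1.2 × (-0.4)
   = 0.4 + 3.5 + 0.9 − 0.48 = 4.32
i_t = 0.86 × 3.35 + 0.14 × 4.32 = 2.881 + 0.6048 = 3.49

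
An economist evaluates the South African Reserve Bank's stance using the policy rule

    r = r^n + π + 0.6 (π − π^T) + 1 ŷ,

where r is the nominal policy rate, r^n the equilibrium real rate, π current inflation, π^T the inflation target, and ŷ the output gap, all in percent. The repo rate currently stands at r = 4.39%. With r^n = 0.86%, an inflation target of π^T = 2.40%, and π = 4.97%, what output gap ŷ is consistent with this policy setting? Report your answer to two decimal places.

-2.98%

1 ŷ = 4.39 − 0.86 − 4.97 − 0.6 × (4.97 − 2.40) = -2.982
ŷ = -2.982 / 1 = -2.98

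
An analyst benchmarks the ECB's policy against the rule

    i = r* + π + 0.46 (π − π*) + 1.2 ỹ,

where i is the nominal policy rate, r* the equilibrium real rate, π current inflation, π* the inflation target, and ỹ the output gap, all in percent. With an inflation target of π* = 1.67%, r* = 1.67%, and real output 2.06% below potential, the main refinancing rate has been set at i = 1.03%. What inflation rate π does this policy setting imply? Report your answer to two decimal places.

1.78%

Output 2.06% below potential → ỹ = -2.06.
Collecting π: i = r* + (1 + 0.46) π − 0.46 π* + 1.2 ỹ
1.46 π = 1.03 − 1.67 + 0.46 × 1.67 − 1.2 × (-2.06) = 2.6002
π = 2.6002 / 1.46 = 1.78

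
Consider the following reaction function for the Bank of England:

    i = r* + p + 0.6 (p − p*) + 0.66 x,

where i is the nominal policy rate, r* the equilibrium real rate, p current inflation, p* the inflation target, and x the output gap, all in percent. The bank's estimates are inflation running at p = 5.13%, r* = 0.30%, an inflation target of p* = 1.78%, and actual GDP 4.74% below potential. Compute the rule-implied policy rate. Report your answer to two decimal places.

4.31%

Output 4.74% below potential → x = -4.74.
i = 0.30 + 5.13 + 0.6 × (5.13 − 1.78) + 0.66 × (-4.74)
   = 0.30 + 5.13 + 2.01 − 3.1284 = 4.31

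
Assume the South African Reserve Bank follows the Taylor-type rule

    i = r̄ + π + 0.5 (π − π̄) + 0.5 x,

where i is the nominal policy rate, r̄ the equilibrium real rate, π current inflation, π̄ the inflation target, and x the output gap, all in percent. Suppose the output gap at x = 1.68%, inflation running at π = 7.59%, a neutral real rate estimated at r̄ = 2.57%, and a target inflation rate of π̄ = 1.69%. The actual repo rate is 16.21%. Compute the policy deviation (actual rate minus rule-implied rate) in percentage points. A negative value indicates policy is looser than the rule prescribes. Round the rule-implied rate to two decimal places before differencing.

2.26 pp

i = 2.57 + 7.59 + 0.5 × (7.59 − 1.69) + 0.5 × 1.68
   = 2.57 + 7.59 + 2.95 + 0.84 = 13.95
Deviation = 16.21 − 13.95 = 2.26 pp.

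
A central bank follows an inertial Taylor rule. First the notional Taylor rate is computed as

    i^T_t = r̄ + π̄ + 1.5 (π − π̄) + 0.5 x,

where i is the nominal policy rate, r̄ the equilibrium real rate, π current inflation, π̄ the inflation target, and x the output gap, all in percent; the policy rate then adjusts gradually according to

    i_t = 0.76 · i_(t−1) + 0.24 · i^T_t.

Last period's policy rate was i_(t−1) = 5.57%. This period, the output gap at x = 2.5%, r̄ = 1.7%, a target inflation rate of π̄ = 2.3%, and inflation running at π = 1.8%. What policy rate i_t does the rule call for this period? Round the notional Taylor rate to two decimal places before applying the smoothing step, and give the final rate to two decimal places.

5.31%

i^T_t = 1.7 + 2.3 + 1.5 × (1.8 − 2.3) + 0.5 × 2.5
   = 1.7 + 2.3 − 0.75 + 1.25 = 4.50
i_t = 0.76 × 5.57 + 0.24 × 4.50 = 4.2332 + 1.08 = 5.31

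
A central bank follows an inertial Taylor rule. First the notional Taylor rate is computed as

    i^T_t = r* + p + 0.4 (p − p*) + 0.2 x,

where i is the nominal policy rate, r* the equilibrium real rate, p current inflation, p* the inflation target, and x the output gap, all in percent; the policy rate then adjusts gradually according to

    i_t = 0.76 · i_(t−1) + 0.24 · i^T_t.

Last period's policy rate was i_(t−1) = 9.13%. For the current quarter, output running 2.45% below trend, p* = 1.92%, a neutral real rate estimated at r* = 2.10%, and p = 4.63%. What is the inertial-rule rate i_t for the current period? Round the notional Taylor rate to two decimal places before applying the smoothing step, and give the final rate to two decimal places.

8.70%

Output 2.45% below potential → x = -2.45.
i^T_t = 2.10 + 4.63 + 0.4 × (4.63 − 1.92) + 0.2 × (-2.45)
   = 2.10 + 4.63 + 1.084 − 0.49 = 7.32
i_t = 0.76 × 9.13 + 0.24 × 7.32 = 6.9388 + 1.7568 = 8.70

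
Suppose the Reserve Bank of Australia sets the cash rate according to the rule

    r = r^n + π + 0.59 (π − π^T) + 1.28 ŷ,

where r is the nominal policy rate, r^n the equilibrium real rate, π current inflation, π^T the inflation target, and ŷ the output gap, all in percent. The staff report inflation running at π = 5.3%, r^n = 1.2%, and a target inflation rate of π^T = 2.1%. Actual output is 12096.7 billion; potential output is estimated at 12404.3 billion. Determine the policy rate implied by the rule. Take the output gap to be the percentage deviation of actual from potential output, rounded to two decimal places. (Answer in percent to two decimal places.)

Output gap = 100 × (12096.7 − 12404.3) / 12404.3 = -2.48%.
r = 1.20 + 5.30 + 0.59 × (5.30 − 2.10) + 1.28 × (-2.48)
   = 1.20 + 5.3 + 1.888 − 3.1744 = 5.21

5.21%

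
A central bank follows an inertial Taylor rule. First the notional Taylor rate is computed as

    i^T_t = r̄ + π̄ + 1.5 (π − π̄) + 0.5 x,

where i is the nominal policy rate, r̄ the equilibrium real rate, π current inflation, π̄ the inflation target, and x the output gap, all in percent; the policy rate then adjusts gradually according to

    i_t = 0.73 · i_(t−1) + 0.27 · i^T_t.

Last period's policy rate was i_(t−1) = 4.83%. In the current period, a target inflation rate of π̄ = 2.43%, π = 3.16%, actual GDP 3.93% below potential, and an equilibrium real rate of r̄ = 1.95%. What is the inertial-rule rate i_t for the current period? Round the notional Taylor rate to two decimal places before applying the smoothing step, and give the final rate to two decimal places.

4.47%

Output 3.93% below potential → x = -3.93.
i^T_t = 1.95 + 2.43 + 1.5 × (3.16 − 2.43) + 0.5 × (-3.93)
   = 1.95 + 2.43 + 1.095 − 1.965 = 3.51
i_t = 0.73 × 4.83 + 0.27 × 3.51 = 3.5259 + 0.9477 = 4.47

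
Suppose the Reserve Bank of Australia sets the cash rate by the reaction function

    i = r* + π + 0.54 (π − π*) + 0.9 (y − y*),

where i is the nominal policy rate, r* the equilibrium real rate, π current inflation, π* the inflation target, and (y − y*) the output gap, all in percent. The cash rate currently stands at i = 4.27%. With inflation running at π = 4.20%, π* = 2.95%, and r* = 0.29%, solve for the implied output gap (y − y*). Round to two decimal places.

-0.99%

0.9 (y − y*) = 4.27 − 0.29 − 4.20 − 0.54 × (4.20 − 2.95) = -0.895
(y − y*) = -0.895 / 0.9 = -0.99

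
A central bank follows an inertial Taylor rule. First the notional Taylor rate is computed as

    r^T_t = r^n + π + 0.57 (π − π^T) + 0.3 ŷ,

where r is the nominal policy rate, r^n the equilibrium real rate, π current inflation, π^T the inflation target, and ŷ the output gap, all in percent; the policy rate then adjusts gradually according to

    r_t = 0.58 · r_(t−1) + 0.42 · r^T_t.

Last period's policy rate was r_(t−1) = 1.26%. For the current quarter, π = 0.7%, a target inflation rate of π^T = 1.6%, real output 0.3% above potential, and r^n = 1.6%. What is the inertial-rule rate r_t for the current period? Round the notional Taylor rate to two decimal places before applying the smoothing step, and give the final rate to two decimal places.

1.52%

Output 0.3% above potential → ŷ = 0.3.
r^T_t = 1.6 + 0.7 + 0.57 × (0.7 − 1.6) + 0.3 × 0.3
   = 1.6 + 0.7 − 0.513 + 0.09 = 1.88
r_t = 0.58 × 1.26 + 0.42 × 1.88 = 0.7308 + 0.7896 = 1.52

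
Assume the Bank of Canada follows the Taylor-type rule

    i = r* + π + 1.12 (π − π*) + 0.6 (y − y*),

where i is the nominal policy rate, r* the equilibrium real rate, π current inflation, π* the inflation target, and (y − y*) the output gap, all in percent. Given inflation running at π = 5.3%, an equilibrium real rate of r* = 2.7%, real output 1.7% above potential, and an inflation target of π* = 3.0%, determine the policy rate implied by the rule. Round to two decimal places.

Output 1.7% above potential → (y − y*) = 1.7.
i = 2.7 + 5.3 + 1.12 × (5.3 − 3.0) + 0.6 × 1.7
   = 2.7 + 5.3 + 2.576 + 1.02 = 11.60

11.60%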